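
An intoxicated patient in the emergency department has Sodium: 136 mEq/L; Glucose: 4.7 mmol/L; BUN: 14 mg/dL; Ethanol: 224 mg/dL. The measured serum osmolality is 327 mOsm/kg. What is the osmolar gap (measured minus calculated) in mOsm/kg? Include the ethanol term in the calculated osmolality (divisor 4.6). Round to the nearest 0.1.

Calculated osmolality = 2·Na + glucose + BUN/2.8 + ethanol/4.6
= 2·136 + 4.7 + 14/2.8 + 224/4.6
= 272 + 4.70 + 5 + 48.70
= 330.4 mOsm/kg ≈ 330.4 mOsm/kg
Osmolar gap = measured − calculated = 327 − 330.4 = -3.4 mOsm/kg

-3.4 mOsm/kg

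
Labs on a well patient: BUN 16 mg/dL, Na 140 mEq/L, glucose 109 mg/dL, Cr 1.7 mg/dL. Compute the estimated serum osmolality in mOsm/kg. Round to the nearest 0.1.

291.8 mOsm/kg

Calculated osmolality = 2·Na + glucose/18 + BUN/2.8
= 2·140 + 109/18 + 16/2.8
= 280 + 6.06 + 5.71
= 291.77 mOsm/kg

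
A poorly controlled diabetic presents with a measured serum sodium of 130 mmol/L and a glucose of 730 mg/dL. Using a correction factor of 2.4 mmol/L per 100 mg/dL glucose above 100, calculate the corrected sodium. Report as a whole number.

Corrected Na = measured Na + 2.4 · (glucose − 100)/100
= 130 + 2.4 · (730 − 100)/100
= 130 + 15.1
= 145.1 mmol/L

145 mmol/L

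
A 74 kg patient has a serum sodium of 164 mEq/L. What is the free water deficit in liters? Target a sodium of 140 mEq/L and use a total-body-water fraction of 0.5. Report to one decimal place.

TBW = 0.5 · 74 = 37 L
Free water deficit = TBW · (Na/140 − 1)
= 37 · (164/140 − 1)
= 37 · 0.1714
= 6.34 L

6.3 L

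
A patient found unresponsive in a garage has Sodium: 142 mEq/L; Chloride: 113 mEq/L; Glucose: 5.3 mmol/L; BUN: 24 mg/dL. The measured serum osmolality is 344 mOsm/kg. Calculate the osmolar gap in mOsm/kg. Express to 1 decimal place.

46.1 mOsm/kg

Calculated osmolality = 2·Na + glucose + BUN/2.8
= 2·142 + 5.3 + 24/2.8
= 284 + 5.30 + 8.57
= 297.87 mOsm/kg ≈ 297.9 mOsm/kg
Osmolar gap = measured − calculated = 344 − 297.9 = 46.1 mOsm/kg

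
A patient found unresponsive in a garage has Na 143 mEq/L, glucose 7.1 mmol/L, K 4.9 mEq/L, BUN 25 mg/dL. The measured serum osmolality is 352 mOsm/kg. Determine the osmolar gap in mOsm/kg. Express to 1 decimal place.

Calculated osmolality = 2·Na + glucose + BUN/2.8
= 2·143 + 7.1 + 25/2.8
= 286 + 7.10 + 8.93
= 302.03 mOsm/kg ≈ 302.0 mOsm/kg
Osmolar gap = measured − calculated = 352 − 302.0 = 50.0 mOsm/kg

50.0 mOsm/kg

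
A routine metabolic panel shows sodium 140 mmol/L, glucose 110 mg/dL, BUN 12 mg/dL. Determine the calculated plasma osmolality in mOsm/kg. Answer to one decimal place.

Calculated osmolality = 2·Na + glucose/18 + BUN/2.8
= 2·140 + 110/18 + 12/2.8
= 280 + 6.11 + 4.29
= 290.4 mOsm/kg

290.4 mOsm/kg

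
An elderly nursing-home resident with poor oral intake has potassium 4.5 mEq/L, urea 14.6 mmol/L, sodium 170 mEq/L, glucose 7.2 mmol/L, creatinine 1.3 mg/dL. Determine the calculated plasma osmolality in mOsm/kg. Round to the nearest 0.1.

Calculated osmolality = 2·Na + glucose + urea
= 2·170 + 7.2 + 14.6
= 340 + 7.20 + 14.60
= 361.8 mOsm/kg

361.8 mOsm/kg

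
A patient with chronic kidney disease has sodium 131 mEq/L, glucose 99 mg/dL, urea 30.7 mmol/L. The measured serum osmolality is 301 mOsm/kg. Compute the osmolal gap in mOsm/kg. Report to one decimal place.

Calculated osmolality = 2·Na + glucose/18 + urea
= 2·131 + 99/18 + 30.7
= 262 + 5.50 + 30.70
= 298.2 mOsm/kg ≈ 298.2 mOsm/kg
Osmolar gap = measured − calculated = 301 − 298.2 = 2.8 mOsm/kg

2.8 mOsm/kg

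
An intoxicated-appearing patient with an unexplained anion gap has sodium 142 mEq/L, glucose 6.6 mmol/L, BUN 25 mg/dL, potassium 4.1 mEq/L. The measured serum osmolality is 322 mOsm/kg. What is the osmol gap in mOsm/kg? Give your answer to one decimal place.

Calculated osmolality = 2·Na + glucose + BUN/2.8
= 2·142 + 6.6 + 25/2.8
= 284 + 6.60 + 8.93
= 299.53 mOsm/kg ≈ 299.5 mOsm/kg
Osmolar gap = measured − calculated = 322 − 299.5 = 22.5 mOsm/kg

22.5 mOsm/kg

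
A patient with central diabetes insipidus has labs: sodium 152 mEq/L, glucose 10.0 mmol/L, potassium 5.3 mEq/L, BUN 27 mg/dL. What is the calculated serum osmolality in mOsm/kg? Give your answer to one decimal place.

Calculated osmolality = 2·Na + glucose + BUN/2.8
= 2·152 + 10 + 27/2.8
= 304 + 10 + 9.64
= 323.64 mOsm/kg

323.6 mOsm/kg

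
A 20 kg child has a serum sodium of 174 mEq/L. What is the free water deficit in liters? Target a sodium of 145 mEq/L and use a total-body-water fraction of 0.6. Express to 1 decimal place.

2.4 L

TBW = 0.6 · 20 = 12 L
Free water deficit = TBW · (Na/145 − 1)
= 12 · (174/145 − 1)
= 12 · 0.2
= 2.4 L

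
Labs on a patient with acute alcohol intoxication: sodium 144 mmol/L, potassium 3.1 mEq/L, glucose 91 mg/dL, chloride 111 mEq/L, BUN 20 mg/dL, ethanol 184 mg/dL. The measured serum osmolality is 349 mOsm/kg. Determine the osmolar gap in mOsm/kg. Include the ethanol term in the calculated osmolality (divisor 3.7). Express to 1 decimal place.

Calculated osmolality = 2·Na + glucose/18 + BUN/2.8 + ethanol/3.7
= 2·144 + 91/18 + 20/2.8 + 184/3.7
= 288 + 5.06 + 7.14 + 49.73
= 349.93 mOsm/kg ≈ 349.9 mOsm/kg
Osmolar gap = measured − calculated = 349 − 349.9 = -0.9 mOsm/kg

-0.9 mOsm/kg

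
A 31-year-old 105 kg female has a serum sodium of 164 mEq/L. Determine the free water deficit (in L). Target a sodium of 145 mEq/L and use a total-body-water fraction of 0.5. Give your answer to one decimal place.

6.9 L

TBW = 0.5 · 105 = 52.5 L
Free water deficit = TBW · (Na/145 − 1)
= 52.5 · (164/145 − 1)
= 52.5 · 0.131
= 6.88 L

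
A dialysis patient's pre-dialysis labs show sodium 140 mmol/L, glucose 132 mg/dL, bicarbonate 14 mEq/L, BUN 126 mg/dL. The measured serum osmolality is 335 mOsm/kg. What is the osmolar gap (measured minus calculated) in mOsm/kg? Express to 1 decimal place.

2.7 mOsm/kg

Calculated osmolality = 2·Na + glucose/18 + BUN/2.8
= 2·140 + 132/18 + 126/2.8
= 280 + 7.33 + 45
= 332.33 mOsm/kg ≈ 332.3 mOsm/kg
Osmolar gap = measured − calculated = 335 − 332.3 = 2.7 mOsm/kg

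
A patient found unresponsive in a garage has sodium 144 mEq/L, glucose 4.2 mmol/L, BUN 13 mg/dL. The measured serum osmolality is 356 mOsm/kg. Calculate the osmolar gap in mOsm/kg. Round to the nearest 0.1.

Calculated osmolality = 2·Na + glucose + BUN/2.8
= 2·144 + 4.2 + 13/2.8
= 288 + 4.20 + 4.64
= 296.84 mOsm/kg ≈ 296.8 mOsm/kg
Osmolar gap = measured − calculated = 356 − 296.8 = 59.2 mOsm/kg

59.2 mOsm/kg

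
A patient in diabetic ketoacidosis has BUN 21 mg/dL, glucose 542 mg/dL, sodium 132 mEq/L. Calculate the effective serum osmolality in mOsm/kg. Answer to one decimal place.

294.1 mOsm/kg

Effective osmolality excludes urea (freely permeant across cell membranes):
2·Na + glucose/18
= 2·132 + 542/18
= 264 + 30.11
= 294.11 mOsm/kg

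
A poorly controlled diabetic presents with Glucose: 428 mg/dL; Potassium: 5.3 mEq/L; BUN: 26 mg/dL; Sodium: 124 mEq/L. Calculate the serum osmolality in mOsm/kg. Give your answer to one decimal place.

281.1 mOsm/kg

Calculated osmolality = 2·Na + glucose/18 + BUN/2.8
= 2·124 + 428/18 + 26/2.8
= 248 + 23.78 + 9.29
= 281.07 mOsm/kg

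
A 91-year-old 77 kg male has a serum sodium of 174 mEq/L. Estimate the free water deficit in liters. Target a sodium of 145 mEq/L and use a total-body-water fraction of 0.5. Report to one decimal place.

TBW = 0.5 · 77 = 38.5 L
Free water deficit = TBW · (Na/145 − 1)
= 38.5 · (174/145 − 1)
= 38.5 · 0.2
= 7.7 L

7.7 L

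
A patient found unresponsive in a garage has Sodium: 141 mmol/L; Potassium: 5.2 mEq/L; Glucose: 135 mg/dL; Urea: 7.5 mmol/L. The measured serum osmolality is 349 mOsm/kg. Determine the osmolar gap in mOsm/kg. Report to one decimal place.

Calculated osmolality = 2·Na + glucose/18 + urea
= 2·141 + 135/18 + 7.5
= 282 + 7.50 + 7.50
= 297 mOsm/kg ≈ 297.0 mOsm/kg
Osmolar gap = measured − calculated = 349 − 297.0 = 52.0 mOsm/kg

52.0 mOsm/kg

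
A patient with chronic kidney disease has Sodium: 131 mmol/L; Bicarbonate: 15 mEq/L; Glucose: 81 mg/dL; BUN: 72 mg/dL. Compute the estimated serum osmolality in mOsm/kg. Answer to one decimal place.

292.2 mOsm/kg

Calculated osmolality = 2·Na + glucose/18 + BUN/2.8
= 2·131 + 81/18 + 72/2.8
= 262 + 4.50 + 25.71
= 292.21 mOsm/kg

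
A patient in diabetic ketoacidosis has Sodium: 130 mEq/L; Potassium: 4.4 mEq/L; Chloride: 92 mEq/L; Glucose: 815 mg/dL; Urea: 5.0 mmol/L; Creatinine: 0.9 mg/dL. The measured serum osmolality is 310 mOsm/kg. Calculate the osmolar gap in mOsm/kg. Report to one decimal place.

Calculated osmolality = 2·Na + glucose/18 + urea
= 2·130 + 815/18 + 5
= 260 + 45.28 + 5
= 310.28 mOsm/kg ≈ 310.3 mOsm/kg
Osmolar gap = measured − calculated = 310 − 310.3 = -0.3 mOsm/kg

-0.3 mOsm/kg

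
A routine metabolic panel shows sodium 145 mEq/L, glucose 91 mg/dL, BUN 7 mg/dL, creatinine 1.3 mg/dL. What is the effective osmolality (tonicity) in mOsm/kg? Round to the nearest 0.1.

295.1 mOsm/kg

Effective osmolality excludes urea (freely permeant across cell membranes):
2·Na + glucose/18
= 2·145 + 91/18
= 290 + 5.06
= 295.06 mOsm/kg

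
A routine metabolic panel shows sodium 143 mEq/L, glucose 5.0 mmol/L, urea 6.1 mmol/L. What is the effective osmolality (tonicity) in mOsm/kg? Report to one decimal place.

291.0 mOsm/kg

Effective osmolality excludes urea (freely permeant across cell membranes):
2·Na + glucose
= 2·143 + 5
= 286 + 5
= 291 mOsm/kg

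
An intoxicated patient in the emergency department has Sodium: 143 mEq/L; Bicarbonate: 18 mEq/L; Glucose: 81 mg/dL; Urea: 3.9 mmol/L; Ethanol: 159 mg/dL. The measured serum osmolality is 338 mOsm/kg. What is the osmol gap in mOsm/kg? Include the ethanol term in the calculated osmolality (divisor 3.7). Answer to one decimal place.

Calculated osmolality = 2·Na + glucose/18 + urea + ethanol/3.7
= 2·143 + 81/18 + 3.9 + 159/3.7
= 286 + 4.50 + 3.90 + 42.97
= 337.37 mOsm/kg ≈ 337.4 mOsm/kg
Osmolar gap = measured − calculated = 338 − 337.4 = 0.6 mOsm/kg

0.6 mOsm/kg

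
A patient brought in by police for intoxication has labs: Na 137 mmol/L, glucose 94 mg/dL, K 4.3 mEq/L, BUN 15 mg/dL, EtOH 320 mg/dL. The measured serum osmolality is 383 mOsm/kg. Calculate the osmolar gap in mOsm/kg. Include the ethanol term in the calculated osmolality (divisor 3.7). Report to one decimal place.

Calculated osmolality = 2·Na + glucose/18 + BUN/2.8 + ethanol/3.7
= 2·137 + 94/18 + 15/2.8 + 320/3.7
= 274 + 5.22 + 5.36 + 86.49
= 371.07 mOsm/kg ≈ 371.1 mOsm/kg
Osmolar gap = measured − calculated = 383 − 371.1 = 11.9 mOsm/kg

11.9 mOsm/kg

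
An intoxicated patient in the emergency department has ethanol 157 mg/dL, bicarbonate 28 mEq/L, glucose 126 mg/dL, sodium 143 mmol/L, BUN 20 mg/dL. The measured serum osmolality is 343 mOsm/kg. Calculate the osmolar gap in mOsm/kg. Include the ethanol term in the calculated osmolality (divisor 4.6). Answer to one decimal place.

8.7 mOsm/kg

Calculated osmolality = 2·Na + glucose/18 + BUN/2.8 + ethanol/4.6
= 2·143 + 126/18 + 20/2.8 + 157/4.6
= 286 + 7 + 7.14 + 34.13
= 334.27 mOsm/kg ≈ 334.3 mOsm/kg
Osmolar gap = measured − calculated = 343 − 334.3 = 8.7 mOsm/kg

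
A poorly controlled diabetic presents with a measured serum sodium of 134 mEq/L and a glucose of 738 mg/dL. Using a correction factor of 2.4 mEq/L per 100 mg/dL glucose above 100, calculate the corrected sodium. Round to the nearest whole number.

149 mEq/L

Corrected Na = measured Na + 2.4 · (glucose − 100)/100
= 134 + 2.4 · (738 − 100)/100
= 134 + 15.3
= 149.3 mEq/L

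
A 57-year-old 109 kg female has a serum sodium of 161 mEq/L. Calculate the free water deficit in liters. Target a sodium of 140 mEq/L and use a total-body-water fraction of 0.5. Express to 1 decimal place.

TBW = 0.5 · 109 = 54.5 L
Free water deficit = TBW · (Na/140 − 1)
= 54.5 · (161/140 − 1)
= 54.5 · 0.15
= 8.17 L

8.2 L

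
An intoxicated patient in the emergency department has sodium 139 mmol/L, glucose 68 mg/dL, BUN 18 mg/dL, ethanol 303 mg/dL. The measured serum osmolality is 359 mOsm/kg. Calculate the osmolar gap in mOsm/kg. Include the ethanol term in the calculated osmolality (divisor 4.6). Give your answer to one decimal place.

4.9 mOsm/kg

Calculated osmolality = 2·Na + glucose/18 + BUN/2.8 + ethanol/4.6
= 2·139 + 68/18 + 18/2.8 + 303/4.6
= 278 + 3.78 + 6.43 + 65.87
= 354.08 mOsm/kg ≈ 354.1 mOsm/kg
Osmolar gap = measured − calculated = 359 − 354.1 = 4.9 mOsm/kg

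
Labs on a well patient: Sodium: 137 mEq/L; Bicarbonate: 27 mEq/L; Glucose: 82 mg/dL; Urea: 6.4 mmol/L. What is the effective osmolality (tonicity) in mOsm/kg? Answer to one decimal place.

278.6 mOsm/kg

Effective osmolality excludes urea (freely permeant across cell membranes):
2·Na + glucose/18
= 2·137 + 82/18
= 274 + 4.56
= 278.56 mOsm/kg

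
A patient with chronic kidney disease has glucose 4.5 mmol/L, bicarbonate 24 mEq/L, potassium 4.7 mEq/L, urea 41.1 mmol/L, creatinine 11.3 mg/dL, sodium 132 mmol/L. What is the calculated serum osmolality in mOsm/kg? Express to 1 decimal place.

Calculated osmolality = 2·Na + glucose + urea
= 2·132 + 4.5 + 41.1
= 264 + 4.50 + 41.10
= 309.6 mOsm/kg

309.6 mOsm/kg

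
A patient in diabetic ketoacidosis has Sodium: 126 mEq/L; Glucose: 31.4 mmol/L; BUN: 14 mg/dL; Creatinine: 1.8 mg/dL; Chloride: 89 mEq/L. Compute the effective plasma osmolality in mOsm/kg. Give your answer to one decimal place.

283.4 mOsm/kg

Effective osmolality excludes urea (freely permeant across cell membranes):
2·Na + glucose
= 2·126 + 31.4
= 252 + 31.4
= 283.4 mOsm/kg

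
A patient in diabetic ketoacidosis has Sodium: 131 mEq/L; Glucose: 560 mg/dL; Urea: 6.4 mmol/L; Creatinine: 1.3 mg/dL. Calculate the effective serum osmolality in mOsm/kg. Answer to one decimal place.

Effective osmolality excludes urea (freely permeant across cell membranes):
2·Na + glucose/18
= 2·131 + 560/18
= 262 + 31.11
= 293.11 mOsm/kg

293.1 mOsm/kg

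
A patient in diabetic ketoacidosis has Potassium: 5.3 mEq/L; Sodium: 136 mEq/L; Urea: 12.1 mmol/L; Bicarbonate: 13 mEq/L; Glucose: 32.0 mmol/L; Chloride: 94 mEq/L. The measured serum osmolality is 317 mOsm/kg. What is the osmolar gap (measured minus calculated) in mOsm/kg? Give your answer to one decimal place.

0.9 mOsm/kg

Calculated osmolality = 2·Na + glucose + urea
= 2·136 + 32 + 12.1
= 272 + 32 + 12.10
= 316.1 mOsm/kg ≈ 316.1 mOsm/kg
Osmolar gap = measured − calculated = 317 − 316.1 = 0.9 mOsm/kg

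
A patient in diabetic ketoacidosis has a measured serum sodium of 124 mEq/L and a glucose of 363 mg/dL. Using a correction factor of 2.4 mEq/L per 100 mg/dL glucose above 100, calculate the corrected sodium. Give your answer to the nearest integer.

130 mEq/L

Corrected Na = measured Na + 2.4 · (glucose − 100)/100
= 124 + 2.4 · (363 − 100)/100
= 124 + 6.3
= 130.3 mEq/L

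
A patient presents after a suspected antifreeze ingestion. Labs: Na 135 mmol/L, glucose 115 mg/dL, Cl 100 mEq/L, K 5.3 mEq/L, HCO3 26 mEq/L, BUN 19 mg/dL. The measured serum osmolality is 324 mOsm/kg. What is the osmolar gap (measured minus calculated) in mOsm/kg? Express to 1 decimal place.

40.8 mOsm/kg

Calculated osmolality = 2·Na + glucose/18 + BUN/2.8
= 2·135 + 115/18 + 19/2.8
= 270 + 6.39 + 6.79
= 283.18 mOsm/kg ≈ 283.2 mOsm/kg
Osmolar gap = measured − calculated = 324 − 283.2 = 40.8 mOsm/kg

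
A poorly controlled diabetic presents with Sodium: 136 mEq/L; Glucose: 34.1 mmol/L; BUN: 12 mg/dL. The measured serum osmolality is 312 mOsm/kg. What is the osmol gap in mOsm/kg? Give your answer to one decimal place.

Calculated osmolality = 2·Na + glucose + BUN/2.8
= 2·136 + 34.1 + 12/2.8
= 272 + 34.10 + 4.29
= 310.39 mOsm/kg ≈ 310.4 mOsm/kg
Osmolar gap = measured − calculated = 312 − 310.4 = 1.6 mOsm/kg

1.6 mOsm/kg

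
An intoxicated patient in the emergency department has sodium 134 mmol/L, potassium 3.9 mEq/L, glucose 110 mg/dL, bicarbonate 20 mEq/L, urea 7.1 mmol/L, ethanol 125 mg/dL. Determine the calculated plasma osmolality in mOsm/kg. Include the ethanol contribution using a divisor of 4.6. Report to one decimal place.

Calculated osmolality = 2·Na + glucose/18 + urea + ethanol/4.6
= 2·134 + 110/18 + 7.1 + 125/4.6
= 268 + 6.11 + 7.10 + 27.17
= 308.38 mOsm/kg

308.4 mOsm/kg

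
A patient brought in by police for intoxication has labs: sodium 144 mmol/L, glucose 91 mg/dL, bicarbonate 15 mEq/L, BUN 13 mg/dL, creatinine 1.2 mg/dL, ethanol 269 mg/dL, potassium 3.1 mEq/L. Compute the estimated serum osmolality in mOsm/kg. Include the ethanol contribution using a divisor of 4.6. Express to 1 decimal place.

356.2 mOsm/kg

Calculated osmolality = 2·Na + glucose/18 + BUN/2.8 + ethanol/4.6
= 2·144 + 91/18 + 13/2.8 + 269/4.6
= 288 + 5.06 + 4.64 + 58.48
= 356.18 mOsm/kg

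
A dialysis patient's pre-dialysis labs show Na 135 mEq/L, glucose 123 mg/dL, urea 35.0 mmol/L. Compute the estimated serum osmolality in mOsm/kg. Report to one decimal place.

Calculated osmolality = 2·Na + glucose/18 + urea
= 2·135 + 123/18 + 35
= 270 + 6.83 + 35
= 311.83 mOsm/kg

311.8 mOsm/kg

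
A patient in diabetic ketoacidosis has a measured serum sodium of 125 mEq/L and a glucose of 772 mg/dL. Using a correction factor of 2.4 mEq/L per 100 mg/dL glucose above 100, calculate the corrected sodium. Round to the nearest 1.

141 mEq/L

Corrected Na = measured Na + 2.4 · (glucose − 100)/100
= 125 + 2.4 · (772 − 100)/100
= 125 + 16.1
= 141.1 mEq/L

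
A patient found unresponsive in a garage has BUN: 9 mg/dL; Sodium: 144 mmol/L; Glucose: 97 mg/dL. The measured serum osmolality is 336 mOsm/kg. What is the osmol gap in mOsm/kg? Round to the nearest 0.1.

Calculated osmolality = 2·Na + glucose/18 + BUN/2.8
= 2·144 + 97/18 + 9/2.8
= 288 + 5.39 + 3.21
= 296.6 mOsm/kg ≈ 296.6 mOsm/kg
Osmolar gap = measured − calculated = 336 − 296.6 = 39.4 mOsm/kg

39.4 mOsm/kg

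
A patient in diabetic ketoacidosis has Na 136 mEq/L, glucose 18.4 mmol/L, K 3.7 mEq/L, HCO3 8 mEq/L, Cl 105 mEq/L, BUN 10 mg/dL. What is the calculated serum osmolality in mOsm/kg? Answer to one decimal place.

294.0 mOsm/kg

Calculated osmolality = 2·Na + glucose + BUN/2.8
= 2·136 + 18.4 + 10/2.8
= 272 + 18.40 + 3.57
= 293.97 mOsm/kg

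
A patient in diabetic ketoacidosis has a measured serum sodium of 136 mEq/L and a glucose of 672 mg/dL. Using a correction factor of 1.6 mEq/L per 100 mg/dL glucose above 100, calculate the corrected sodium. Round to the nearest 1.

145 mEq/L

Corrected Na = measured Na + 1.6 · (glucose − 100)/100
= 136 + 1.6 · (672 − 100)/100
= 136 + 9.2
= 145.2 mEq/L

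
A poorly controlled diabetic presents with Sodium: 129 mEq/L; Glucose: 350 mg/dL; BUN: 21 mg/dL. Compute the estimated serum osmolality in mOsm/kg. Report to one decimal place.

284.9 mOsm/kg

Calculated osmolality = 2·Na + glucose/18 + BUN/2.8
= 2·129 + 350/18 + 21/2.8
= 258 + 19.44 + 7.50
= 284.94 mOsm/kg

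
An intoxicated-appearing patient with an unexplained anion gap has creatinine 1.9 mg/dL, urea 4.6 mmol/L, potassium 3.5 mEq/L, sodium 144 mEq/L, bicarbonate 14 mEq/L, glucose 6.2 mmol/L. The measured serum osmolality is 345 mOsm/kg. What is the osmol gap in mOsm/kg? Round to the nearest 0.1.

Calculated osmolality = 2·Na + glucose + urea
= 2·144 + 6.2 + 4.6
= 288 + 6.20 + 4.60
= 298.8 mOsm/kg ≈ 298.8 mOsm/kg
Osmolar gap = measured − calculated = 345 − 298.8 = 46.2 mOsm/kg

46.2 mOsm/kg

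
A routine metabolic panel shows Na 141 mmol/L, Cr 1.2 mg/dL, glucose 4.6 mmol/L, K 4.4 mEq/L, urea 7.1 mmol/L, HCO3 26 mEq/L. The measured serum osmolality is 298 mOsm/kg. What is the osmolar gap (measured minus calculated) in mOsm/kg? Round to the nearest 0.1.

4.3 mOsm/kg

Calculated osmolality = 2·Na + glucose + urea
= 2·141 + 4.6 + 7.1
= 282 + 4.60 + 7.10
= 293.7 mOsm/kg ≈ 293.7 mOsm/kg
Osmolar gap = measured − calculated = 298 − 293.7 = 4.3 mOsm/kg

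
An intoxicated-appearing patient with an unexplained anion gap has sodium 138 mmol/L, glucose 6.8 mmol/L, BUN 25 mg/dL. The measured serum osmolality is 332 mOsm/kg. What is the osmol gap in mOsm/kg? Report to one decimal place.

40.3 mOsm/kg

Calculated osmolality = 2·Na + glucose + BUN/2.8
= 2·138 + 6.8 + 25/2.8
= 276 + 6.80 + 8.93
= 291.73 mOsm/kg ≈ 291.7 mOsm/kg
Osmolar gap = measured − calculated = 332 − 291.7 = 40.3 mOsm/kg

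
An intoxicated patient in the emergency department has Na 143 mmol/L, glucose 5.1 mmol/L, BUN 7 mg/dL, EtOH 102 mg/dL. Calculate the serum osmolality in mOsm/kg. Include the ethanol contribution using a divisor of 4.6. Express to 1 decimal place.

Calculated osmolality = 2·Na + glucose + BUN/2.8 + ethanol/4.6
= 2·143 + 5.1 + 7/2.8 + 102/4.6
= 286 + 5.10 + 2.50 + 22.17
= 315.77 mOsm/kg

315.8 mOsm/kg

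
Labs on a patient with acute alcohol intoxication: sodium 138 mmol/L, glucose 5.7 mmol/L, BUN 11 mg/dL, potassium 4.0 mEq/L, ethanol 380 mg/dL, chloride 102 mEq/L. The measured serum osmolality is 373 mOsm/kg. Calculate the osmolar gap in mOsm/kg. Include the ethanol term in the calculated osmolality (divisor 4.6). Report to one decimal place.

Calculated osmolality = 2·Na + glucose + BUN/2.8 + ethanol/4.6
= 2·138 + 5.7 + 11/2.8 + 380/4.6
= 276 + 5.70 + 3.93 + 82.61
= 368.24 mOsm/kg ≈ 368.2 mOsm/kg
Osmolar gap = measured − calculated = 373 − 368.2 = 4.8 mOsm/kg

4.8 mOsm/kg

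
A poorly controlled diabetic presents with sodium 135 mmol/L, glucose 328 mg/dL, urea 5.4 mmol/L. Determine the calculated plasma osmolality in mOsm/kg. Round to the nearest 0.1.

293.6 mOsm/kg

Calculated osmolality = 2·Na + glucose/18 + urea
= 2·135 + 328/18 + 5.4
= 270 + 18.22 + 5.40
= 293.62 mOsm/kg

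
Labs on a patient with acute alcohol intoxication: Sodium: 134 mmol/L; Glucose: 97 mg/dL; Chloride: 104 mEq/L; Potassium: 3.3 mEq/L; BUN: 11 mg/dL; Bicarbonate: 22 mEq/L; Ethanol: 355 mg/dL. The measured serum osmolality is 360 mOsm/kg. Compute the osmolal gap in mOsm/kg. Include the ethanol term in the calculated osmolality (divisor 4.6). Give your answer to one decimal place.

Calculated osmolality = 2·Na + glucose/18 + BUN/2.8 + ethanol/4.6
= 2·134 + 97/18 + 11/2.8 + 355/4.6
= 268 + 5.39 + 3.93 + 77.17
= 354.49 mOsm/kg ≈ 354.5 mOsm/kg
Osmolar gap = measured − calculated = 360 − 354.5 = 5.5 mOsm/kg

5.5 mOsm/kg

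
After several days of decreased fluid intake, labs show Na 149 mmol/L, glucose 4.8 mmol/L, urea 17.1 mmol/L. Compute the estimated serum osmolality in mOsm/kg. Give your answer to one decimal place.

Calculated osmolality = 2·Na + glucose + urea
= 2·149 + 4.8 + 17.1
= 298 + 4.80 + 17.10
= 319.9 mOsm/kg

319.9 mOsm/kg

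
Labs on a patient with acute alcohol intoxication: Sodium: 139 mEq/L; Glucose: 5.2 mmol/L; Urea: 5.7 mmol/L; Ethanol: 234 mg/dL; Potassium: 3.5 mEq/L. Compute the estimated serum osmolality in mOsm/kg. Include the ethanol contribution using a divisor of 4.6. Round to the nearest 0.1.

Calculated osmolality = 2·Na + glucose + urea + ethanol/4.6
= 2·139 + 5.2 + 5.7 + 234/4.6
= 278 + 5.20 + 5.70 + 50.87
= 339.77 mOsm/kg

339.8 mOsm/kg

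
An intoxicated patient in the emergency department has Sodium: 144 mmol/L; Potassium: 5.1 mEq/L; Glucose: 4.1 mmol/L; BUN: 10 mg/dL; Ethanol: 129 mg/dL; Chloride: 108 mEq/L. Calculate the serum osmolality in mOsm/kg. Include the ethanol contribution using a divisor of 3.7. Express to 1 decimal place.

330.5 mOsm/kg

Calculated osmolality = 2·Na + glucose + BUN/2.8 + ethanol/3.7
= 2·144 + 4.1 + 10/2.8 + 129/3.7
= 288 + 4.10 + 3.57 + 34.86
= 330.53 mOsm/kg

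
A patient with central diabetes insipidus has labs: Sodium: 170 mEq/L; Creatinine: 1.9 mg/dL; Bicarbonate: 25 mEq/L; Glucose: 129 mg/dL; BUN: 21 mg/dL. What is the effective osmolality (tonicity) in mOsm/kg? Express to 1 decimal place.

Effective osmolality excludes urea (freely permeant across cell membranes):
2·Na + glucose/18
= 2·170 + 129/18
= 340 + 7.17
= 347.17 mOsm/kg

347.2 mOsm/kg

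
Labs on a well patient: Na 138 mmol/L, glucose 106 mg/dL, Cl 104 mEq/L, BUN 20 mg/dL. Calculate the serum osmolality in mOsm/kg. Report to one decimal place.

Calculated osmolality = 2·Na + glucose/18 + BUN/2.8
= 2·138 + 106/18 + 20/2.8
= 276 + 5.89 + 7.14
= 289.03 mOsm/kg

289.0 mOsm/kg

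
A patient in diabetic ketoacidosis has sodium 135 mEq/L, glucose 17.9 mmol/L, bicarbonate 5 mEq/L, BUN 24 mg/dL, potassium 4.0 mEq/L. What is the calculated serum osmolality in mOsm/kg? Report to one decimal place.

296.5 mOsm/kg

Calculated osmolality = 2·Na + glucose + BUN/2.8
= 2·135 + 17.9 + 24/2.8
= 270 + 17.90 + 8.57
= 296.47 mOsm/kg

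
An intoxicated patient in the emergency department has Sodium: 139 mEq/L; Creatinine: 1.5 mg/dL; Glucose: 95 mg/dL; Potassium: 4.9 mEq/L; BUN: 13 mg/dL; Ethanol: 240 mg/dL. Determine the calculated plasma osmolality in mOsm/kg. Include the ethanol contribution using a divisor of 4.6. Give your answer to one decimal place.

340.1 mOsm/kg

Calculated osmolality = 2·Na + glucose/18 + BUN/2.8 + ethanol/4.6
= 2·139 + 95/18 + 13/2.8 + 240/4.6
= 278 + 5.28 + 4.64 + 52.17
= 340.09 mOsm/kg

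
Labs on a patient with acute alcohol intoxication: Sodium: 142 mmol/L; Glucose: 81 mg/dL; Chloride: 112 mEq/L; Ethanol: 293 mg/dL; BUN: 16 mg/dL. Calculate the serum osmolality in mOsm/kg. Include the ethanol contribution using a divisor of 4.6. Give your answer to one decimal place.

Calculated osmolality = 2·Na + glucose/18 + BUN/2.8 + ethanol/4.6
= 2·142 + 81/18 + 16/2.8 + 293/4.6
= 284 + 4.50 + 5.71 + 63.70
= 357.91 mOsm/kg

357.9 mOsm/kg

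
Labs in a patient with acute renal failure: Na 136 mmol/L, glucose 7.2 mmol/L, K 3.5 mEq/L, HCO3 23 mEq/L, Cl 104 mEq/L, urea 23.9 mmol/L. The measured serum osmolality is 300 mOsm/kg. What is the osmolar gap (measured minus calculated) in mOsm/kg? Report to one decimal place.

-3.1 mOsm/kg

Calculated osmolality = 2·Na + glucose + urea
= 2·136 + 7.2 + 23.9
= 272 + 7.20 + 23.90
= 303.1 mOsm/kg ≈ 303.1 mOsm/kg
Osmolar gap = measured − calculated = 300 − 303.1 = -3.1 mOsm/kg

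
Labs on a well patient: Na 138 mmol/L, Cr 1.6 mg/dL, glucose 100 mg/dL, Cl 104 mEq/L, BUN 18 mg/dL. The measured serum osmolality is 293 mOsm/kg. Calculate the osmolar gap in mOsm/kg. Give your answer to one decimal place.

5.0 mOsm/kg

Calculated osmolality = 2·Na + glucose/18 + BUN/2.8
= 2·138 + 100/18 + 18/2.8
= 276 + 5.56 + 6.43
= 287.99 mOsm/kg ≈ 288.0 mOsm/kg
Osmolar gap = measured − calculated = 293 − 288.0 = 5.0 mOsm/kg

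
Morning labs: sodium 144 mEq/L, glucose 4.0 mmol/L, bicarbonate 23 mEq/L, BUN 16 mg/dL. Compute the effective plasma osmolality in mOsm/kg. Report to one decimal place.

Effective osmolality excludes urea (freely permeant across cell membranes):
2·Na + glucose
= 2·144 + 4
= 288 + 4
= 292 mOsm/kg

292.0 mOsm/kg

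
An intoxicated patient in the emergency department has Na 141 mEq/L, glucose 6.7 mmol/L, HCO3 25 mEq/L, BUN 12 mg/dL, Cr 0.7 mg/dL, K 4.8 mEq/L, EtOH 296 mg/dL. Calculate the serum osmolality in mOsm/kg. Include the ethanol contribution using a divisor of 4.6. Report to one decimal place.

357.3 mOsm/kg

Calculated osmolality = 2·Na + glucose + BUN/2.8 + ethanol/4.6
= 2·141 + 6.7 + 12/2.8 + 296/4.6
= 282 + 6.70 + 4.29 + 64.35
= 357.34 mOsm/kg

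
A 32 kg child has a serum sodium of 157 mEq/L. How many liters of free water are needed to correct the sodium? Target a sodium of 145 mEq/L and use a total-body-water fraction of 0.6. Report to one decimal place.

TBW = 0.6 · 32 = 19.2 L
Free water deficit = TBW · (Na/145 − 1)
= 19.2 · (157/145 − 1)
= 19.2 · 0.0828
= 1.59 L

1.6 L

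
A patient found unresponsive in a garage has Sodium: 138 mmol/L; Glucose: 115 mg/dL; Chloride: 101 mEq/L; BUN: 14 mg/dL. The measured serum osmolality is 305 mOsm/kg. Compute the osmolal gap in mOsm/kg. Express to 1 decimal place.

17.6 mOsm/kg

Calculated osmolality = 2·Na + glucose/18 + BUN/2.8
= 2·138 + 115/18 + 14/2.8
= 276 + 6.39 + 5
= 287.39 mOsm/kg ≈ 287.4 mOsm/kg
Osmolar gap = measured − calculated = 305 − 287.4 = 17.6 mOsm/kg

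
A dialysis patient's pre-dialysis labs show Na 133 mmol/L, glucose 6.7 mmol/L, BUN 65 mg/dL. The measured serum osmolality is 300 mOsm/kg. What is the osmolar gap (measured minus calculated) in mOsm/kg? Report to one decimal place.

4.1 mOsm/kg

Calculated osmolality = 2·Na + glucose + BUN/2.8
= 2·133 + 6.7 + 65/2.8
= 266 + 6.70 + 23.21
= 295.91 mOsm/kg ≈ 295.9 mOsm/kg
Osmolar gap = measured − calculated = 300 − 295.9 = 4.1 mOsm/kg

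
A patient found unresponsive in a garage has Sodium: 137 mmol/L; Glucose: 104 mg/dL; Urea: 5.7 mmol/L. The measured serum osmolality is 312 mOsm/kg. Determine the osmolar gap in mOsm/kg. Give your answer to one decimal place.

Calculated osmolality = 2·Na + glucose/18 + urea
= 2·137 + 104/18 + 5.7
= 274 + 5.78 + 5.70
= 285.48 mOsm/kg ≈ 285.5 mOsm/kg
Osmolar gap = measured − calculated = 312 − 285.5 = 26.5 mOsm/kg

26.5 mOsm/kg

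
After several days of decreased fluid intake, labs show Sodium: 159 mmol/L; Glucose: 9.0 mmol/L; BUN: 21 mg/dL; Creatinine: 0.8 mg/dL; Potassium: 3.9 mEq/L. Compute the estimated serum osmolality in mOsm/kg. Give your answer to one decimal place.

334.5 mOsm/kg

Calculated osmolality = 2·Na + glucose + BUN/2.8
= 2·159 + 9 + 21/2.8
= 318 + 9 + 7.50
= 334.5 mOsm/kg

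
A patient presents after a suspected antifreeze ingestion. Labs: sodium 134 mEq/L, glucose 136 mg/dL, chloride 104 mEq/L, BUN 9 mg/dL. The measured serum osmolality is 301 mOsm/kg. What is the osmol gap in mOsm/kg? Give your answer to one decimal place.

22.2 mOsm/kg

Calculated osmolality = 2·Na + glucose/18 + BUN/2.8
= 2·134 + 136/18 + 9/2.8
= 268 + 7.56 + 3.21
= 278.77 mOsm/kg ≈ 278.8 mOsm/kg
Osmolar gap = measured − calculated = 301 − 278.8 = 22.2 mOsm/kg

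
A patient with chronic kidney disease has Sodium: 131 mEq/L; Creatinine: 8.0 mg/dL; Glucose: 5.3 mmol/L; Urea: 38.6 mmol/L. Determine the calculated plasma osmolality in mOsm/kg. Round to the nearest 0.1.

Calculated osmolality = 2·Na + glucose + urea
= 2·131 + 5.3 + 38.6
= 262 + 5.30 + 38.60
= 305.9 mOsm/kg

305.9 mOsm/kg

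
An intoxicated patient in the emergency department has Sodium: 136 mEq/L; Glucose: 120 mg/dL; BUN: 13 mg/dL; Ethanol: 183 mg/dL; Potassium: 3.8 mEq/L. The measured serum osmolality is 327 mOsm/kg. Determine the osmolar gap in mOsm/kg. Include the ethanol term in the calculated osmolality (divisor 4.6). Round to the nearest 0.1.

3.9 mOsm/kg

Calculated osmolality = 2·Na + glucose/18 + BUN/2.8 + ethanol/4.6
= 2·136 + 120/18 + 13/2.8 + 183/4.6
= 272 + 6.67 + 4.64 + 39.78
= 323.09 mOsm/kg ≈ 323.1 mOsm/kg
Osmolar gap = measured − calculated = 327 − 323.1 = 3.9 mOsm/kg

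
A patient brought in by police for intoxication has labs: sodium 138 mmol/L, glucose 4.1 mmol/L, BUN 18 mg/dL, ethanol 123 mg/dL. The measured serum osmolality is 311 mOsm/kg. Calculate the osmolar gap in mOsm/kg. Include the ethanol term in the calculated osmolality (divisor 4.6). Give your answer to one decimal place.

-2.3 mOsm/kg

Calculated osmolality = 2·Na + glucose + BUN/2.8 + ethanol/4.6
= 2·138 + 4.1 + 18/2.8 + 123/4.6
= 276 + 4.10 + 6.43 + 26.74
= 313.27 mOsm/kg ≈ 313.3 mOsm/kg
Osmolar gap = measured − calculated = 311 − 313.3 = -2.3 mOsm/kg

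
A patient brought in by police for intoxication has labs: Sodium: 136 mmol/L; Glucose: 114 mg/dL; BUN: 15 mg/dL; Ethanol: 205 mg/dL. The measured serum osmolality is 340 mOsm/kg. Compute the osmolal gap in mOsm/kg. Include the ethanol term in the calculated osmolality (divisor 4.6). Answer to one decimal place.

Calculated osmolality = 2·Na + glucose/18 + BUN/2.8 + ethanol/4.6
= 2·136 + 114/18 + 15/2.8 + 205/4.6
= 272 + 6.33 + 5.36 + 44.57
= 328.26 mOsm/kg ≈ 328.3 mOsm/kg
Osmolar gap = measured − calculated = 340 − 328.3 = 11.7 mOsm/kg

11.7 mOsm/kg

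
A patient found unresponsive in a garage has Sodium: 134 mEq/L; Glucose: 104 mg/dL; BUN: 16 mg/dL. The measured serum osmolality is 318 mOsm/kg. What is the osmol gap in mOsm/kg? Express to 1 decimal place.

Calculated osmolality = 2·Na + glucose/18 + BUN/2.8
= 2·134 + 104/18 + 16/2.8
= 268 + 5.78 + 5.71
= 279.49 mOsm/kg ≈ 279.5 mOsm/kg
Osmolar gap = measured − calculated = 318 − 279.5 = 38.5 mOsm/kg

38.5 mOsm/kg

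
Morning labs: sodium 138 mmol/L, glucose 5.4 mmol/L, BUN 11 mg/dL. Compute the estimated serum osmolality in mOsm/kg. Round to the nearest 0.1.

285.3 mOsm/kg

Calculated osmolality = 2·Na + glucose + BUN/2.8
= 2·138 + 5.4 + 11/2.8
= 276 + 5.40 + 3.93
= 285.33 mOsm/kg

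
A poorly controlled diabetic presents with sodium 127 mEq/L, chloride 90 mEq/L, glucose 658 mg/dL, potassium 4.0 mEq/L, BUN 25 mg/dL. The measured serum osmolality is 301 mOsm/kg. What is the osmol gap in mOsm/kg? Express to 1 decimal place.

Calculated osmolality = 2·Na + glucose/18 + BUN/2.8
= 2·127 + 658/18 + 25/2.8
= 254 + 36.56 + 8.93
= 299.49 mOsm/kg ≈ 299.5 mOsm/kg
Osmolar gap = measured − calculated = 301 − 299.5 = 1.5 mOsm/kg

1.5 mOsm/kg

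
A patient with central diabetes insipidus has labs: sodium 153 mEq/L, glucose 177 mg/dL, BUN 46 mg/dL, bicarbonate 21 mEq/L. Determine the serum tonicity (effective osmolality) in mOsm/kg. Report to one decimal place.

315.8 mOsm/kg

Effective osmolality excludes urea (freely permeant across cell membranes):
2·Na + glucose/18
= 2·153 + 177/18
= 306 + 9.83
= 315.83 mOsm/kg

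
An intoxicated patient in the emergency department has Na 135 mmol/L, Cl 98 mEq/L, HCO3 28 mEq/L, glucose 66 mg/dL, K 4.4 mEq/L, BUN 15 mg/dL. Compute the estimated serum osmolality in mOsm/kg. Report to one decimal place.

279.0 mOsm/kg

Calculated osmolality = 2·Na + glucose/18 + BUN/2.8
= 2·135 + 66/18 + 15/2.8
= 270 + 3.67 + 5.36
= 279.03 mOsm/kg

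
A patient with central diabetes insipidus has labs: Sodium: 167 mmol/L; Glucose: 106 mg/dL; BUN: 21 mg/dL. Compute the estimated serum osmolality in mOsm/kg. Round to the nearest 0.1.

347.4 mOsm/kg

Calculated osmolality = 2·Na + glucose/18 + BUN/2.8
= 2·167 + 106/18 + 21/2.8
= 334 + 5.89 + 7.50
= 347.39 mOsm/kg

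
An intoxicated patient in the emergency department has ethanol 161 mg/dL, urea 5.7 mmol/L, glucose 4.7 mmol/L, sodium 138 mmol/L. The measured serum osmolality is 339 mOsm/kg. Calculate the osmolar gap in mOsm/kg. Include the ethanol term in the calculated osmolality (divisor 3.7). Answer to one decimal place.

9.1 mOsm/kg

Calculated osmolality = 2·Na + glucose + urea + ethanol/3.7
= 2·138 + 4.7 + 5.7 + 161/3.7
= 276 + 4.70 + 5.70 + 43.51
= 329.91 mOsm/kg ≈ 329.9 mOsm/kg
Osmolar gap = measured − calculated = 339 − 329.9 = 9.1 mOsm/kg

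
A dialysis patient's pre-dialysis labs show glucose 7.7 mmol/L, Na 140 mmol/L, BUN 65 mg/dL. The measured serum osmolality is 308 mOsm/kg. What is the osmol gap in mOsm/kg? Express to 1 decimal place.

Calculated osmolality = 2·Na + glucose + BUN/2.8
= 2·140 + 7.7 + 65/2.8
= 280 + 7.70 + 23.21
= 310.91 mOsm/kg ≈ 310.9 mOsm/kg
Osmolar gap = measured − calculated = 308 − 310.9 = -2.9 mOsm/kg

-2.9 mOsm/kg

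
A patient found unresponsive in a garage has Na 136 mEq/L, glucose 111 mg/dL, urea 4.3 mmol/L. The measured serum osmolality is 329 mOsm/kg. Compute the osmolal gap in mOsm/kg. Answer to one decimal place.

Calculated osmolality = 2·Na + glucose/18 + urea
= 2·136 + 111/18 + 4.3
= 272 + 6.17 + 4.30
= 282.47 mOsm/kg ≈ 282.5 mOsm/kg
Osmolar gap = measured − calculated = 329 − 282.5 = 46.5 mOsm/kg

46.5 mOsm/kg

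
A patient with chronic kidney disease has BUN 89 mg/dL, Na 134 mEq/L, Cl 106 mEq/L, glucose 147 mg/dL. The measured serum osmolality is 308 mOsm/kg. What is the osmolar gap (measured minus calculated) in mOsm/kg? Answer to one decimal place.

0.0 mOsm/kg

Calculated osmolality = 2·Na + glucose/18 + BUN/2.8
= 2·134 + 147/18 + 89/2.8
= 268 + 8.17 + 31.79
= 307.96 mOsm/kg ≈ 308.0 mOsm/kg
Osmolar gap = measured − calculated = 308 − 308.0 = 0.0 mOsm/kg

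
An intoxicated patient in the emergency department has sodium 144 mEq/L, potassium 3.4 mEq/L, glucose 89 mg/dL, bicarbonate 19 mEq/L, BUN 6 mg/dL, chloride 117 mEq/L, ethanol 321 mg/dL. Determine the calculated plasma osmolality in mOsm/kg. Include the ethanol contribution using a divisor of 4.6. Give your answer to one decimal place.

Calculated osmolality = 2·Na + glucose/18 + BUN/2.8 + ethanol/4.6
= 2·144 + 89/18 + 6/2.8 + 321/4.6
= 288 + 4.94 + 2.14 + 69.78
= 364.86 mOsm/kg

364.9 mOsm/kg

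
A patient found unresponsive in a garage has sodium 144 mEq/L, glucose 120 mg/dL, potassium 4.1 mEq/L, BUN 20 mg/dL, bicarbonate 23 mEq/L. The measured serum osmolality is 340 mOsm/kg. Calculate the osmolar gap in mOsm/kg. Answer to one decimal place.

Calculated osmolality = 2·Na + glucose/18 + BUN/2.8
= 2·144 + 120/18 + 20/2.8
= 288 + 6.67 + 7.14
= 301.81 mOsm/kg ≈ 301.8 mOsm/kg
Osmolar gap = measured − calculated = 340 − 301.8 = 38.2 mOsm/kg

38.2 mOsm/kg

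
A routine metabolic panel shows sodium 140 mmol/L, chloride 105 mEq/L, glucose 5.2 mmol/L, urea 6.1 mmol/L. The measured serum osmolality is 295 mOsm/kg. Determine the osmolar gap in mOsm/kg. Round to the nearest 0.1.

3.7 mOsm/kg

Calculated osmolality = 2·Na + glucose + urea
= 2·140 + 5.2 + 6.1
= 280 + 5.20 + 6.10
= 291.3 mOsm/kg ≈ 291.3 mOsm/kg
Osmolar gap = measured − calculated = 295 − 291.3 = 3.7 mOsm/kg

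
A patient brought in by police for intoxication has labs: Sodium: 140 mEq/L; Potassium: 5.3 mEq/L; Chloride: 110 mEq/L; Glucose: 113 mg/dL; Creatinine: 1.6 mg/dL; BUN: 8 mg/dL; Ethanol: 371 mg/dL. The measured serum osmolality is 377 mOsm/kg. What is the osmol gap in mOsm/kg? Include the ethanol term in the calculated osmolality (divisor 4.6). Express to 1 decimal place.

7.2 mOsm/kg

Calculated osmolality = 2·Na + glucose/18 + BUN/2.8 + ethanol/4.6
= 2·140 + 113/18 + 8/2.8 + 371/4.6
= 280 + 6.28 + 2.86 + 80.65
= 369.79 mOsm/kg ≈ 369.8 mOsm/kg
Osmolar gap = measured − calculated = 377 − 369.8 = 7.2 mOsm/kg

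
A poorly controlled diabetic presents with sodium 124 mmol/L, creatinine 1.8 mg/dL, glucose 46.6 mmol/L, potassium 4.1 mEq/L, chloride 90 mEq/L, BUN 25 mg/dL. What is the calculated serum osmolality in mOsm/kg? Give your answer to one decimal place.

Calculated osmolality = 2·Na + glucose + BUN/2.8
= 2·124 + 46.6 + 25/2.8
= 248 + 46.60 + 8.93
= 303.53 mOsm/kg

303.5 mOsm/kg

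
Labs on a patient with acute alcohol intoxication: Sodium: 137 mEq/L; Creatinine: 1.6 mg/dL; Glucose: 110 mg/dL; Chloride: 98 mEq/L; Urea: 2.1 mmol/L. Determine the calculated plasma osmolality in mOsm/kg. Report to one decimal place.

Calculated osmolality = 2·Na + glucose/18 + urea
= 2·137 + 110/18 + 2.1
= 274 + 6.11 + 2.10
= 282.21 mOsm/kg

282.2 mOsm/kg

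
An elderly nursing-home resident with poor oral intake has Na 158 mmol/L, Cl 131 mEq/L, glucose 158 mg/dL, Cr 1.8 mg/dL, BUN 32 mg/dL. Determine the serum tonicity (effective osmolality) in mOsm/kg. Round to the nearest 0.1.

324.8 mOsm/kg

Effective osmolality excludes urea (freely permeant across cell membranes):
2·Na + glucose/18
= 2·158 + 158/18
= 316 + 8.78
= 324.78 mOsm/kg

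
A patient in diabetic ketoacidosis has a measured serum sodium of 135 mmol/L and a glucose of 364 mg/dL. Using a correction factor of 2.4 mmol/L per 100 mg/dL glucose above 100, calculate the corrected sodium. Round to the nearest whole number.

141 mmol/L

Corrected Na = measured Na + 2.4 · (glucose − 100)/100
= 135 + 2.4 · (364 − 100)/100
= 135 + 6.3
= 141.3 mmol/L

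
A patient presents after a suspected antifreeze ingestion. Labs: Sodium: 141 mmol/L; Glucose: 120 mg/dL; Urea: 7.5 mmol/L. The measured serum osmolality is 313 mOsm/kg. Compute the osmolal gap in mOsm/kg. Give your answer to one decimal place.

16.8 mOsm/kg

Calculated osmolality = 2·Na + glucose/18 + urea
= 2·141 + 120/18 + 7.5
= 282 + 6.67 + 7.50
= 296.17 mOsm/kg ≈ 296.2 mOsm/kg
Osmolar gap = measured − calculated = 313 − 296.2 = 16.8 mOsm/kg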